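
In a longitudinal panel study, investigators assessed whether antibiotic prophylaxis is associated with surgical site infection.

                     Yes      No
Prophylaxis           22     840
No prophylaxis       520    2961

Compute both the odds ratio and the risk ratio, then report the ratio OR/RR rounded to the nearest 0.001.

0.873

Cells: a = 22, b = 840, c = 520, d = 2961.
OR = (22·2961)/(840·520) = 65142/436800 = 0.14913
Risk in exposed = 22/862 = 0.02552; risk in unexposed = 520/3481 = 0.14938; RR = 0.17085
OR/RR = 0.14913 / 0.17085 = 0.87290
The outcome is not rare, so the OR lies further from 1 than the RR.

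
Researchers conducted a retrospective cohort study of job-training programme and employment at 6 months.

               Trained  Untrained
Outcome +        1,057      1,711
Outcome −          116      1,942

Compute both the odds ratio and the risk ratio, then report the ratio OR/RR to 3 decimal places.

Reading the table with exposure as columns: a = 1057 (Trained, case), b = 116 (Trained, non-case), c = 1711 (Untrained, case), d = 1942.
OR = (1057·1942)/(116·1711) = 2052694/198476 = 10.34228
Risk in exposed = 1057/1173 = 0.90111; risk in unexposed = 1711/3653 = 0.46838; RR = 1.92387
OR/RR = 10.34228 / 1.92387 = 5.37576
The outcome is not rare, so the OR lies further from 1 than the RR.

5.376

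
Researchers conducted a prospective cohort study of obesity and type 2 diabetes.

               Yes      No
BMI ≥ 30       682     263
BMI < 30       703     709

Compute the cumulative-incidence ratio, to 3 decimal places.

1.450

Cells: a = 682, b = 263, c = 703, d = 709.
Risk in exposed = 682/945 = 0.72169; risk in unexposed = 703/1412 = 0.49788.
RR = 0.72169 / 0.49788 = 1.44955
The risk among the exposed is 1.45 times that among the unexposed.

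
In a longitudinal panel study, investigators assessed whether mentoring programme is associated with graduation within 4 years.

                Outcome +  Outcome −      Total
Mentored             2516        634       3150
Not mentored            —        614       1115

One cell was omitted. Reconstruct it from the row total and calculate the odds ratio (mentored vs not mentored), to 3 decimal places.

4.864

The missing cell is in the unexposed row: 1115 − 614 = 501.
So a = 2516, b = 634, c = 501, d = 614.
OR = (a·d)/(b·c) = (2516 × 614) / (634 × 501) = 1544824 / 317634 = 4.86353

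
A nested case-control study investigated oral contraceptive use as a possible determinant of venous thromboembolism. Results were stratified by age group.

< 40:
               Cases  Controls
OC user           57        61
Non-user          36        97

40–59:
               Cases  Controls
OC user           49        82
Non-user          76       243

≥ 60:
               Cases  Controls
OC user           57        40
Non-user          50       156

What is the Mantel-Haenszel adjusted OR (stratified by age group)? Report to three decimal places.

OR_MH = Σ(aᵢdᵢ/nᵢ) / Σ(bᵢcᵢ/nᵢ), where nᵢ is the stratum total.
Stratum 1 (< 40): n = 251; a·d/n = 57·97/251 = 22.0279; b·c/n = 61·36/251 = 8.7490
Stratum 2 (40–59): n = 450; a·d/n = 49·243/450 = 26.4600; b·c/n = 82·76/450 = 13.8489
Stratum 3 (≥ 60): n = 303; a·d/n = 57·156/303 = 29.3465; b·c/n = 40·50/303 = 6.6007
OR_MH = (22.0279 + 26.4600 + 29.3465) / (8.7490 + 13.8489 + 6.6007) = 77.8344 / 29.1986 = 2.66569

2.666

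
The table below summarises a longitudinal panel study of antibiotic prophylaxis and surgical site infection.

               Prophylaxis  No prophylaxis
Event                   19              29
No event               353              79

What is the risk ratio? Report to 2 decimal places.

0.19

Reading the table with exposure as columns: a = 19 (Prophylaxis, case), b = 353 (Prophylaxis, non-case), c = 29 (No prophylaxis, case), d = 79.
Risk in exposed = 19/372 = 0.05108; risk in unexposed = 29/108 = 0.26852.
RR = 0.05108 / 0.26852 = 0.19021
The risk is 81% lower among the exposed than among the unexposed.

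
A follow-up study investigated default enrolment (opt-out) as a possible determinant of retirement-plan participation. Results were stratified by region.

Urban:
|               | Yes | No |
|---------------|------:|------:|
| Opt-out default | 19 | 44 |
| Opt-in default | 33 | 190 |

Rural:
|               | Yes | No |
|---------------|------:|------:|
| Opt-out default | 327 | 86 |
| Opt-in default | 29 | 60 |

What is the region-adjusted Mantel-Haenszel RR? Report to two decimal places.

RR_MH = Σ(aᵢ·n₀ᵢ/nᵢ) / Σ(cᵢ·n₁ᵢ/nᵢ), with n₁ᵢ = aᵢ+bᵢ (exposed), n₀ᵢ = cᵢ+dᵢ (unexposed), nᵢ = n₁ᵢ+n₀ᵢ.
Stratum 1 (Urban): n₁ = 63, n₀ = 223, n = 286; a·n₀/n = 19·223/286 = 14.8147; c·n₁/n = 33·63/286 = 7.2692
Stratum 2 (Rural): n₁ = 413, n₀ = 89, n = 502; a·n₀/n = 327·89/502 = 57.9741; c·n₁/n = 29·413/502 = 23.8586
RR_MH = (14.8147 + 57.9741) / (7.2692 + 23.8586) = 72.7888 / 31.1278 = 2.33839

2.34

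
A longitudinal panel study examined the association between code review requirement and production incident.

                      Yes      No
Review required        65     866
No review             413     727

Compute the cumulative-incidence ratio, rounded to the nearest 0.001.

0.193

Cells: a = 65, b = 866, c = 413, d = 727.
Risk in exposed = 65/931 = 0.06982; risk in unexposed = 413/1140 = 0.36228.
RR = 0.06982 / 0.36228 = 0.19272
The risk is 81% lower among the exposed than among the unexposed.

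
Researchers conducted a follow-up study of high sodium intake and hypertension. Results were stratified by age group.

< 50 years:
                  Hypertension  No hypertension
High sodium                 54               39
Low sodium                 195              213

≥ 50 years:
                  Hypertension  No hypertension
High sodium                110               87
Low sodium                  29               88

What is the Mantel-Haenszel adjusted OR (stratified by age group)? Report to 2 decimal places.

2.32

OR_MH = Σ(aᵢdᵢ/nᵢ) / Σ(bᵢcᵢ/nᵢ), where nᵢ is the stratum total.
Stratum 1 (< 50 years): n = 501; a·d/n = 54·213/501 = 22.9581; b·c/n = 39·195/501 = 15.1796
Stratum 2 (≥ 50 years): n = 314; a·d/n = 110·88/314 = 30.8280; b·c/n = 87·29/314 = 8.0350
OR_MH = (22.9581 + 30.8280) / (15.1796 + 8.0350) = 53.7861 / 23.2147 = 2.31690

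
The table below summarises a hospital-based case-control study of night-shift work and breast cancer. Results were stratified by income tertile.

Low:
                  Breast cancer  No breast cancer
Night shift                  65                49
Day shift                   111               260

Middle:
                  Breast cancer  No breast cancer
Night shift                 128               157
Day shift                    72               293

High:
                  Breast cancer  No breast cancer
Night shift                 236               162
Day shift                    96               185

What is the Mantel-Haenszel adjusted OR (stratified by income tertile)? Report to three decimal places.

3.045

OR_MH = Σ(aᵢdᵢ/nᵢ) / Σ(bᵢcᵢ/nᵢ), where nᵢ is the stratum total.
Stratum 1 (Low): n = 485; a·d/n = 65·260/485 = 34.8454; b·c/n = 49·111/485 = 11.2144
Stratum 2 (Middle): n = 650; a·d/n = 128·293/650 = 57.6985; b·c/n = 157·72/650 = 17.3908
Stratum 3 (High): n = 679; a·d/n = 236·185/679 = 64.3004; b·c/n = 162·96/679 = 22.9043
OR_MH = (34.8454 + 57.6985 + 64.3004) / (11.2144 + 17.3908 + 22.9043) = 156.8443 / 51.5095 = 3.04496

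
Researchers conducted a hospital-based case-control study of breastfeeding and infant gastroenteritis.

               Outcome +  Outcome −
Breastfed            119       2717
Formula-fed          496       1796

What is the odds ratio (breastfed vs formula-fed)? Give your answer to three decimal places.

Cells: a = 119, b = 2717, c = 496, d = 1796.
OR = (a·d)/(b·c) = (119 × 1796) / (2717 × 496) = 213724 / 1347632 = 0.15859
Exposure is associated with lower odds of infant gastroenteritis (OR = 0.16 < 1).

0.159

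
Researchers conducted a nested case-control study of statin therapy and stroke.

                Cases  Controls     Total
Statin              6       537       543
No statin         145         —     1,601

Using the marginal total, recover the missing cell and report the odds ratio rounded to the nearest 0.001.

The missing cell is in the unexposed row: 1601 − 145 = 1456.
So a = 6, b = 537, c = 145, d = 1456.
OR = (a·d)/(b·c) = (6 × 1456) / (537 × 145) = 8736 / 77865 = 0.11219

0.112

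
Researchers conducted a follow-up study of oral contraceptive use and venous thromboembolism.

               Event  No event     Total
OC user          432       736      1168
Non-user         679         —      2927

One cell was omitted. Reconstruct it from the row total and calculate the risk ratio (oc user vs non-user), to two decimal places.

1.59

The missing cell is in the unexposed row: 2927 − 679 = 2248.
So a = 432, b = 736, c = 679, d = 2248.
RR = [a/(a+b)] / [c/(c+d)] = (432/1168) / (679/2927) = 0.36986/0.23198 = 1.59439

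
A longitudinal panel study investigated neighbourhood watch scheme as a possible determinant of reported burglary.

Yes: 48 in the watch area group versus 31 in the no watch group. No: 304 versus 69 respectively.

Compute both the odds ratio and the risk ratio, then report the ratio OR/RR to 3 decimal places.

0.799

From the description: a = 48, b = 304, c = 31, d = 69.
OR = (48·69)/(304·31) = 3312/9424 = 0.35144
Risk in exposed = 48/352 = 0.13636; risk in unexposed = 31/100 = 0.31000; RR = 0.43988
OR/RR = 0.35144 / 0.43988 = 0.79895
The outcome is not rare, so the OR lies further from 1 than the RR.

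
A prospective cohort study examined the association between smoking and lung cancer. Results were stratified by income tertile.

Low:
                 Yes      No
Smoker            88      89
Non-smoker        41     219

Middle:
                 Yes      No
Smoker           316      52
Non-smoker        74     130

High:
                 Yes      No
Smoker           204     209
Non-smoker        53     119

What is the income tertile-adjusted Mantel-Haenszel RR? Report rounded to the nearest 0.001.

2.214

RR_MH = Σ(aᵢ·n₀ᵢ/nᵢ) / Σ(cᵢ·n₁ᵢ/nᵢ), with n₁ᵢ = aᵢ+bᵢ (exposed), n₀ᵢ = cᵢ+dᵢ (unexposed), nᵢ = n₁ᵢ+n₀ᵢ.
Stratum 1 (Low): n₁ = 177, n₀ = 260, n = 437; a·n₀/n = 88·260/437 = 52.3570; c·n₁/n = 41·177/437 = 16.6064
Stratum 2 (Middle): n₁ = 368, n₀ = 204, n = 572; a·n₀/n = 316·204/572 = 112.6993; c·n₁/n = 74·368/572 = 47.6084
Stratum 3 (High): n₁ = 413, n₀ = 172, n = 585; a·n₀/n = 204·172/585 = 59.9795; c·n₁/n = 53·413/585 = 37.4171
RR_MH = (52.3570 + 112.6993 + 59.9795) / (16.6064 + 47.6084 + 37.4171) = 225.0358 / 101.6319 = 2.21422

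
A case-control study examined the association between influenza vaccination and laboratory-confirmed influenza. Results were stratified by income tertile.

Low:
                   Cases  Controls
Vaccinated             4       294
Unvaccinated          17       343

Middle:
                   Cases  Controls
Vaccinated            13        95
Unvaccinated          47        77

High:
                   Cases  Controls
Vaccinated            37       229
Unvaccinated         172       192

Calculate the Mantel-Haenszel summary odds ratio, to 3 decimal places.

OR_MH = Σ(aᵢdᵢ/nᵢ) / Σ(bᵢcᵢ/nᵢ), where nᵢ is the stratum total.
Stratum 1 (Low): n = 658; a·d/n = 4·343/658 = 2.0851; b·c/n = 294·17/658 = 7.5957
Stratum 2 (Middle): n = 232; a·d/n = 13·77/232 = 4.3147; b·c/n = 95·47/232 = 19.2457
Stratum 3 (High): n = 630; a·d/n = 37·192/630 = 11.2762; b·c/n = 229·172/630 = 62.5206
OR_MH = (2.0851 + 4.3147 + 11.2762) / (7.5957 + 19.2457 + 62.5206) = 17.6760 / 89.3621 = 0.19780

0.198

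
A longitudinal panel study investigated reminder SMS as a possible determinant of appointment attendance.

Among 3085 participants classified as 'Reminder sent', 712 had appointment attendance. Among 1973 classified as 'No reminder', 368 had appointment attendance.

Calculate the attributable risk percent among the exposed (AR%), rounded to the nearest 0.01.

From the description: a = 712, b = 2373, c = 368, d = 1605.
Risk in exposed = 712/3085 = 0.23079; risk in unexposed = 368/1973 = 0.18652.
RR = 0.23079/0.18652 = 1.23738
AR% = (RR − 1)/RR × 100 = (1.23738 − 1)/1.23738 × 100 = 19.1843%

19.18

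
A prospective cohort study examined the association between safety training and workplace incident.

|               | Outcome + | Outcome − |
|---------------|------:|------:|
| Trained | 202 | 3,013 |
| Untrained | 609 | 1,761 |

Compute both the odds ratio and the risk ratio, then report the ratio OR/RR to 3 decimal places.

Cells: a = 202, b = 3013, c = 609, d = 1761.
OR = (202·1761)/(3013·609) = 355722/1834917 = 0.19386
Risk in exposed = 202/3215 = 0.06283; risk in unexposed = 609/2370 = 0.25696; RR = 0.24451
OR/RR = 0.19386 / 0.24451 = 0.79285
The outcome is not rare, so the OR lies further from 1 than the RR.

0.793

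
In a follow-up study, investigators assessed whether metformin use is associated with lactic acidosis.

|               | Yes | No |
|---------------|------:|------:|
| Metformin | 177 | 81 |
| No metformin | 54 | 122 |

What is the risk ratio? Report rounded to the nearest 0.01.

2.24

Cells: a = 177, b = 81, c = 54, d = 122.
Risk in exposed = 177/258 = 0.68605; risk in unexposed = 54/176 = 0.30682.
RR = 0.68605 / 0.30682 = 2.23600
The risk among the exposed is 2.24 times that among the unexposed.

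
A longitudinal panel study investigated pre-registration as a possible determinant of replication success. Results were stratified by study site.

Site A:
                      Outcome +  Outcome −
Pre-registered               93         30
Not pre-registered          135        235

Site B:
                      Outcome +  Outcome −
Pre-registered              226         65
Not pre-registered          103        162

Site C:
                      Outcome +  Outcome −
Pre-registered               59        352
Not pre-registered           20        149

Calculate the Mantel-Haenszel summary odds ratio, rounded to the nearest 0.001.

OR_MH = Σ(aᵢdᵢ/nᵢ) / Σ(bᵢcᵢ/nᵢ), where nᵢ is the stratum total.
Stratum 1 (Site A): n = 493; a·d/n = 93·235/493 = 44.3306; b·c/n = 30·135/493 = 8.2150
Stratum 2 (Site B): n = 556; a·d/n = 226·162/556 = 65.8489; b·c/n = 65·103/556 = 12.0414
Stratum 3 (Site C): n = 580; a·d/n = 59·149/580 = 15.1569; b·c/n = 352·20/580 = 12.1379
OR_MH = (44.3306 + 65.8489 + 15.1569) / (8.2150 + 12.0414 + 12.1379) = 125.3364 / 32.3943 = 3.86909

3.869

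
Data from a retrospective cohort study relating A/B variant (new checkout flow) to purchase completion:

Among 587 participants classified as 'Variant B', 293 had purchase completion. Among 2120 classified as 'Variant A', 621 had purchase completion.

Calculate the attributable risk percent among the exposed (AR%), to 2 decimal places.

From the description: a = 293, b = 294, c = 621, d = 1499.
Risk in exposed = 293/587 = 0.49915; risk in unexposed = 621/2120 = 0.29292.
RR = 0.49915/0.29292 = 1.70402
AR% = (RR − 1)/RR × 100 = (1.70402 − 1)/1.70402 × 100 = 41.3151%

41.32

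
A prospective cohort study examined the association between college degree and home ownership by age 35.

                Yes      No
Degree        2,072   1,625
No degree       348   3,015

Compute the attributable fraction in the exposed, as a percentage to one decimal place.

81.5

Cells: a = 2072, b = 1625, c = 348, d = 3015.
Risk in exposed = 2072/3697 = 0.56045; risk in unexposed = 348/3363 = 0.10348.
RR = 0.56045/0.10348 = 5.41612
AR% = (RR − 1)/RR × 100 = (5.41612 − 1)/5.41612 × 100 = 81.5366%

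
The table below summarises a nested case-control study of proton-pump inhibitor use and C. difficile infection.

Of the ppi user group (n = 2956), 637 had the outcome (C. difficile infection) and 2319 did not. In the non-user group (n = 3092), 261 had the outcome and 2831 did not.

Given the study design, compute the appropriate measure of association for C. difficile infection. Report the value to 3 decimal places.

From the description: a = 637, b = 2319, c = 261, d = 2831.
This is a nested case-control study: participants were sampled on outcome status, so risks in the source population cannot be estimated directly — relative risk is not valid here. The odds ratio is the appropriate measure.
OR = (a·d)/(b·c) = (637 × 2831) / (2319 × 261) = 1803347 / 605259 = 2.97946

2.979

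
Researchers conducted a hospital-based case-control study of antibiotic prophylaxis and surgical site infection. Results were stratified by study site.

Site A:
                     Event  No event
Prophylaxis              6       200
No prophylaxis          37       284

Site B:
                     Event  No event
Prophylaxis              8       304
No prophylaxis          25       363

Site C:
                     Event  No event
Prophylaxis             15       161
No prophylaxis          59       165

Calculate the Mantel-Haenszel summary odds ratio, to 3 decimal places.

OR_MH = Σ(aᵢdᵢ/nᵢ) / Σ(bᵢcᵢ/nᵢ), where nᵢ is the stratum total.
Stratum 1 (Site A): n = 527; a·d/n = 6·284/527 = 3.2334; b·c/n = 200·37/527 = 14.0417
Stratum 2 (Site B): n = 700; a·d/n = 8·363/700 = 4.1486; b·c/n = 304·25/700 = 10.8571
Stratum 3 (Site C): n = 400; a·d/n = 15·165/400 = 6.1875; b·c/n = 161·59/400 = 23.7475
OR_MH = (3.2334 + 4.1486 + 6.1875) / (14.0417 + 10.8571 + 23.7475) = 13.5695 / 48.6464 = 0.27894

0.279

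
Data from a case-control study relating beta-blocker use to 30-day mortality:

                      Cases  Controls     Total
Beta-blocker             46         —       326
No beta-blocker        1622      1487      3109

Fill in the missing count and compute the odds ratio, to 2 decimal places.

0.15

The missing cell is in the exposed row: 326 − 46 = 280.
So a = 46, b = 280, c = 1622, d = 1487.
OR = (a·d)/(b·c) = (46 × 1487) / (280 × 1622) = 68402 / 454160 = 0.15061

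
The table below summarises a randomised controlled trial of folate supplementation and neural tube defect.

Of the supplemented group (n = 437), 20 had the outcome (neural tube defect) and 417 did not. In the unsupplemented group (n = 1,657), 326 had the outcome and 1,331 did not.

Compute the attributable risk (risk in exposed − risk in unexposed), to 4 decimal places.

-0.1510

From the description: a = 20, b = 417, c = 326, d = 1331.
Risk in exposed = 20/437 = 0.045767; risk in unexposed = 326/1657 = 0.196741.
Risk difference = 0.045767 − 0.196741 = -0.150975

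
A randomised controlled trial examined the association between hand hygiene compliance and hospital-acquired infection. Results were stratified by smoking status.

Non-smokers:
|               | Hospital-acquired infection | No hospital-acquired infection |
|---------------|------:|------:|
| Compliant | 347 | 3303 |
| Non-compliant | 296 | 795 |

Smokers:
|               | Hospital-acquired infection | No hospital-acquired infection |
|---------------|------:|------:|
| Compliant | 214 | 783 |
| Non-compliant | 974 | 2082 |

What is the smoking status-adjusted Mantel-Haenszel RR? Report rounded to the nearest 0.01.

0.52

RR_MH = Σ(aᵢ·n₀ᵢ/nᵢ) / Σ(cᵢ·n₁ᵢ/nᵢ), with n₁ᵢ = aᵢ+bᵢ (exposed), n₀ᵢ = cᵢ+dᵢ (unexposed), nᵢ = n₁ᵢ+n₀ᵢ.
Stratum 1 (Non-smokers): n₁ = 3650, n₀ = 1091, n = 4741; a·n₀/n = 347·1091/4741 = 79.8517; c·n₁/n = 296·3650/4741 = 227.8844
Stratum 2 (Smokers): n₁ = 997, n₀ = 3056, n = 4053; a·n₀/n = 214·3056/4053 = 161.3580; c·n₁/n = 974·997/4053 = 239.5949
RR_MH = (79.8517 + 161.3580) / (227.8844 + 239.5949) = 241.2097 / 467.4793 = 0.51598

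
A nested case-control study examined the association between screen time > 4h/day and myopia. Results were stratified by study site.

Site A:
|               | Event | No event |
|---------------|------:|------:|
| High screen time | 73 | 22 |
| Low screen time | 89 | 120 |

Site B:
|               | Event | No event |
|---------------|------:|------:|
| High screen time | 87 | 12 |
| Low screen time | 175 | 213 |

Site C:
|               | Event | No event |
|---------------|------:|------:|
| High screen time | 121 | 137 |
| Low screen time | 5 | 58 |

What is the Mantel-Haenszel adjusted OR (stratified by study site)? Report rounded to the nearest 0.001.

OR_MH = Σ(aᵢdᵢ/nᵢ) / Σ(bᵢcᵢ/nᵢ), where nᵢ is the stratum total.
Stratum 1 (Site A): n = 304; a·d/n = 73·120/304 = 28.8158; b·c/n = 22·89/304 = 6.4408
Stratum 2 (Site B): n = 487; a·d/n = 87·213/487 = 38.0513; b·c/n = 12·175/487 = 4.3121
Stratum 3 (Site C): n = 321; a·d/n = 121·58/321 = 21.8629; b·c/n = 137·5/321 = 2.1340
OR_MH = (28.8158 + 38.0513 + 21.8629) / (6.4408 + 4.3121 + 2.1340) = 88.7301 / 12.8869 = 6.88531

6.885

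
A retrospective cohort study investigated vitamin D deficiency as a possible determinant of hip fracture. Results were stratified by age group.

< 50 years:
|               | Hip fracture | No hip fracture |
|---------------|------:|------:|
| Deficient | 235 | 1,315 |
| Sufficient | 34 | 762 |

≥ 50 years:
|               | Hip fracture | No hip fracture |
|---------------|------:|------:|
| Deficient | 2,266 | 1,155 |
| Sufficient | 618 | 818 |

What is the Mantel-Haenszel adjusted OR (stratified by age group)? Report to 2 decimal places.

OR_MH = Σ(aᵢdᵢ/nᵢ) / Σ(bᵢcᵢ/nᵢ), where nᵢ is the stratum total.
Stratum 1 (< 50 years): n = 2346; a·d/n = 235·762/2346 = 76.3299; b·c/n = 1315·34/2346 = 19.0580
Stratum 2 (≥ 50 years): n = 4857; a·d/n = 2266·818/4857 = 381.6323; b·c/n = 1155·618/4857 = 146.9611
OR_MH = (76.3299 + 381.6323) / (19.0580 + 146.9611) = 457.9622 / 166.0191 = 2.75849

2.76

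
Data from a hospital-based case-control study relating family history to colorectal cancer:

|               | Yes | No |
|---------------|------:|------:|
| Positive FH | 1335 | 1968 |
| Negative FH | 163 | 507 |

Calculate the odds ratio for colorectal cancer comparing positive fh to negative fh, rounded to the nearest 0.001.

Cells: a = 1335, b = 1968, c = 163, d = 507.
OR = (a·d)/(b·c) = (1335 × 507) / (1968 × 163) = 676845 / 320784 = 2.10997
The odds of colorectal cancer are about 2.11 times as high in the positive fh group.

2.110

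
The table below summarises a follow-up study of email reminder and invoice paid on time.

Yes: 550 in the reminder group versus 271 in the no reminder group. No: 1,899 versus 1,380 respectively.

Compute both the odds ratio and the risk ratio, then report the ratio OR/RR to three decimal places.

1.078

From the description: a = 550, b = 1899, c = 271, d = 1380.
OR = (550·1380)/(1899·271) = 759000/514629 = 1.47485
Risk in exposed = 550/2449 = 0.22458; risk in unexposed = 271/1651 = 0.16414; RR = 1.36821
OR/RR = 1.47485 / 1.36821 = 1.07794
The outcome is not rare, so the OR lies further from 1 than the RR.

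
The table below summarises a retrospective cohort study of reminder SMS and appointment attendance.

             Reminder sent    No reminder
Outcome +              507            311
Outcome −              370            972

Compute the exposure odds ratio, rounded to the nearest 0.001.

Reading the table with exposure as columns: a = 507 (Reminder sent, case), b = 370 (Reminder sent, non-case), c = 311 (No reminder, case), d = 972.
OR = (a·d)/(b·c) = (507 × 972) / (370 × 311) = 492804 / 115070 = 4.28265
The odds of appointment attendance are about 4.28 times as high in the reminder sent group.

4.283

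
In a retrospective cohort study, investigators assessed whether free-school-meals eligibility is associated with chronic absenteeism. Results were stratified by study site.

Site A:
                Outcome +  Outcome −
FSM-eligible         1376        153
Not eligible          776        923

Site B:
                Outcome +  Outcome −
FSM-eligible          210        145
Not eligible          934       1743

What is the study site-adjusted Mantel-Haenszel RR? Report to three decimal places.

1.907

RR_MH = Σ(aᵢ·n₀ᵢ/nᵢ) / Σ(cᵢ·n₁ᵢ/nᵢ), with n₁ᵢ = aᵢ+bᵢ (exposed), n₀ᵢ = cᵢ+dᵢ (unexposed), nᵢ = n₁ᵢ+n₀ᵢ.
Stratum 1 (Site A): n₁ = 1529, n₀ = 1699, n = 3228; a·n₀/n = 1376·1699/3228 = 724.2330; c·n₁/n = 776·1529/3228 = 367.5663
Stratum 2 (Site B): n₁ = 355, n₀ = 2677, n = 3032; a·n₀/n = 210·2677/3032 = 185.4123; c·n₁/n = 934·355/3032 = 109.3569
RR_MH = (724.2330 + 185.4123) / (367.5663 + 109.3569) = 909.6452 / 476.9232 = 1.90732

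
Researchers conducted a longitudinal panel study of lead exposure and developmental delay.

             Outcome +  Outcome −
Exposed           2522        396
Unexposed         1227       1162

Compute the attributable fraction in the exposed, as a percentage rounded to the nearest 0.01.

Cells: a = 2522, b = 396, c = 1227, d = 1162.
Risk in exposed = 2522/2918 = 0.86429; risk in unexposed = 1227/2389 = 0.51360.
RR = 0.86429/0.51360 = 1.68280
AR% = (RR − 1)/RR × 100 = (1.68280 − 1)/1.68280 × 100 = 40.5751%

40.58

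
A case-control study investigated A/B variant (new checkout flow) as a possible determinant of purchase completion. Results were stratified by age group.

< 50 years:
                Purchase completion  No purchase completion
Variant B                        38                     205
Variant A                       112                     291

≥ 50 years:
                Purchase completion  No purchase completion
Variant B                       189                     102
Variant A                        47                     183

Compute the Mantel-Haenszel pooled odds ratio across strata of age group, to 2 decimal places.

1.87

OR_MH = Σ(aᵢdᵢ/nᵢ) / Σ(bᵢcᵢ/nᵢ), where nᵢ is the stratum total.
Stratum 1 (< 50 years): n = 646; a·d/n = 38·291/646 = 17.1176; b·c/n = 205·112/646 = 35.5418
Stratum 2 (≥ 50 years): n = 521; a·d/n = 189·183/521 = 66.3858; b·c/n = 102·47/521 = 9.2015
OR_MH = (17.1176 + 66.3858) / (35.5418 + 9.2015) = 83.5034 / 44.7433 = 1.86628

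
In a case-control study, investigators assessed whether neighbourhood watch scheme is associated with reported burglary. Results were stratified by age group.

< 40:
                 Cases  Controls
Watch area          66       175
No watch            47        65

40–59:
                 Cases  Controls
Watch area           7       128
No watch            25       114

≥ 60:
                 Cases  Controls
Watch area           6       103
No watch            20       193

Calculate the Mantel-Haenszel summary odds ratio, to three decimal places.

0.451

OR_MH = Σ(aᵢdᵢ/nᵢ) / Σ(bᵢcᵢ/nᵢ), where nᵢ is the stratum total.
Stratum 1 (< 40): n = 353; a·d/n = 66·65/353 = 12.1530; b·c/n = 175·47/353 = 23.3003
Stratum 2 (40–59): n = 274; a·d/n = 7·114/274 = 2.9124; b·c/n = 128·25/274 = 11.6788
Stratum 3 (≥ 60): n = 322; a·d/n = 6·193/322 = 3.5963; b·c/n = 103·20/322 = 6.3975
OR_MH = (12.1530 + 2.9124 + 3.5963) / (23.3003 + 11.6788 + 6.3975) = 18.6617 / 41.3766 = 0.45102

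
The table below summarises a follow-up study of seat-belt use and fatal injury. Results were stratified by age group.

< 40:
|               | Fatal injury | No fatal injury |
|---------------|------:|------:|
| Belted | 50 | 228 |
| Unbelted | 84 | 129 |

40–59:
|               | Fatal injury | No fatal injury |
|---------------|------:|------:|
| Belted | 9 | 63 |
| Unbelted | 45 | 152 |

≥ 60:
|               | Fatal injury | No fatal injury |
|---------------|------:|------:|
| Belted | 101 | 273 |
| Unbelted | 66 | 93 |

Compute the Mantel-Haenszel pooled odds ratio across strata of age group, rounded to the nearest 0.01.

OR_MH = Σ(aᵢdᵢ/nᵢ) / Σ(bᵢcᵢ/nᵢ), where nᵢ is the stratum total.
Stratum 1 (< 40): n = 491; a·d/n = 50·129/491 = 13.1365; b·c/n = 228·84/491 = 39.0061
Stratum 2 (40–59): n = 269; a·d/n = 9·152/269 = 5.0855; b·c/n = 63·45/269 = 10.5390
Stratum 3 (≥ 60): n = 533; a·d/n = 101·93/533 = 17.6229; b·c/n = 273·66/533 = 33.8049
OR_MH = (13.1365 + 5.0855 + 17.6229) / (39.0061 + 10.5390 + 33.8049) = 35.8448 / 83.3500 = 0.43005

0.43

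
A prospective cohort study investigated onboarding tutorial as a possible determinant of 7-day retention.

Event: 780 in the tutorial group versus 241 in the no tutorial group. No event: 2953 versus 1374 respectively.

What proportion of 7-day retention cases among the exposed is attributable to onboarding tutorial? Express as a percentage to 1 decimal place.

From the description: a = 780, b = 2953, c = 241, d = 1374.
Risk in exposed = 780/3733 = 0.20895; risk in unexposed = 241/1615 = 0.14923.
RR = 0.20895/0.14923 = 1.40021
AR% = (RR − 1)/RR × 100 = (1.40021 − 1)/1.40021 × 100 = 28.5820%

28.6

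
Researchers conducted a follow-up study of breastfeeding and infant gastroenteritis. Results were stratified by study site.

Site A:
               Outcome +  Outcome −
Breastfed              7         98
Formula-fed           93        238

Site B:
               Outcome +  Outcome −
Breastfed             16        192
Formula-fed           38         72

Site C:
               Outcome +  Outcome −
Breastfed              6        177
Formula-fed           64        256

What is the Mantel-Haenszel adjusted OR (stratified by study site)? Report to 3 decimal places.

0.158

OR_MH = Σ(aᵢdᵢ/nᵢ) / Σ(bᵢcᵢ/nᵢ), where nᵢ is the stratum total.
Stratum 1 (Site A): n = 436; a·d/n = 7·238/436 = 3.8211; b·c/n = 98·93/436 = 20.9037
Stratum 2 (Site B): n = 318; a·d/n = 16·72/318 = 3.6226; b·c/n = 192·38/318 = 22.9434
Stratum 3 (Site C): n = 503; a·d/n = 6·256/503 = 3.0537; b·c/n = 177·64/503 = 22.5209
OR_MH = (3.8211 + 3.6226 + 3.0537) / (20.9037 + 22.9434 + 22.5209) = 10.4974 / 66.3679 = 0.15817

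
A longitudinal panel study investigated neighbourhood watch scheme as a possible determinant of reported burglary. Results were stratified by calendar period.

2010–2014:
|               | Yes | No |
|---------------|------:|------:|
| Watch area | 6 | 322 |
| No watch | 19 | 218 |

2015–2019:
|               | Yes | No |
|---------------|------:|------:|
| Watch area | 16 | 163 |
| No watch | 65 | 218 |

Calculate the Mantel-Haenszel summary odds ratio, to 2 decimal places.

OR_MH = Σ(aᵢdᵢ/nᵢ) / Σ(bᵢcᵢ/nᵢ), where nᵢ is the stratum total.
Stratum 1 (2010–2014): n = 565; a·d/n = 6·218/565 = 2.3150; b·c/n = 322·19/565 = 10.8283
Stratum 2 (2015–2019): n = 462; a·d/n = 16·218/462 = 7.5498; b·c/n = 163·65/462 = 22.9329
OR_MH = (2.3150 + 7.5498) / (10.8283 + 22.9329) = 9.8648 / 33.7612 = 0.29219

0.29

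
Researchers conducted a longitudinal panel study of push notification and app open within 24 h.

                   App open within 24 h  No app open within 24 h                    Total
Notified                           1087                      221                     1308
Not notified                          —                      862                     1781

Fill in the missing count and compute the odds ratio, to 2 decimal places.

The missing cell is in the unexposed row: 1781 − 862 = 919.
So a = 1087, b = 221, c = 919, d = 862.
OR = (a·d)/(b·c) = (1087 × 862) / (221 × 919) = 936994 / 203099 = 4.61348

4.61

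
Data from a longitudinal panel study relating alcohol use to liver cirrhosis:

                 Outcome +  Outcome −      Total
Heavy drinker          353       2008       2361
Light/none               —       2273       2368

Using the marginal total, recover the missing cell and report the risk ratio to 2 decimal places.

The missing cell is in the unexposed row: 2368 − 2273 = 95.
So a = 353, b = 2008, c = 95, d = 2273.
RR = [a/(a+b)] / [c/(c+d)] = (353/2361) / (95/2368) = 0.14951/0.04012 = 3.72681

3.73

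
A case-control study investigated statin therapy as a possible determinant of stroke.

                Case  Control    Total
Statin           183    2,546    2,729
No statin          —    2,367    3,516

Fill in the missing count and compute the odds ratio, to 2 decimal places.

0.15

The missing cell is in the unexposed row: 3516 − 2367 = 1149.
So a = 183, b = 2546, c = 1149, d = 2367.
OR = (a·d)/(b·c) = (183 × 2367) / (2546 × 1149) = 433161 / 2925354 = 0.14807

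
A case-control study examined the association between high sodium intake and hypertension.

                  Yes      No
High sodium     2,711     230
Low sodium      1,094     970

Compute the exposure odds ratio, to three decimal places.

Cells: a = 2711, b = 230, c = 1094, d = 970.
OR = (a·d)/(b·c) = (2711 × 970) / (230 × 1094) = 2629670 / 251620 = 10.45096
The odds of hypertension are about 10.45 times as high in the high sodium group.

10.451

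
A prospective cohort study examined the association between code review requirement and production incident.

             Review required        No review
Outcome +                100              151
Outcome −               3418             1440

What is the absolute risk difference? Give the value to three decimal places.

-0.066

Reading the table with exposure as columns: a = 100 (Review required, case), b = 3418 (Review required, non-case), c = 151 (No review, case), d = 1440.
Risk in exposed = 100/3518 = 0.028425; risk in unexposed = 151/1591 = 0.094909.
Risk difference = 0.028425 − 0.094909 = -0.066484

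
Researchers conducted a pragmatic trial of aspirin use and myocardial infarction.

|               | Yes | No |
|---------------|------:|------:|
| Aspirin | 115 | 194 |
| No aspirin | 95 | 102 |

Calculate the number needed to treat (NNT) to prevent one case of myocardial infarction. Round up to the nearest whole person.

Risk in treated group = 115/309 = 0.37217; risk in control = 95/197 = 0.48223.
Absolute risk reduction = 0.48223 − 0.37217 = 0.11007
NNT = 1 / ARR = 1 / 0.11007 = 9.086 → round up → 10

10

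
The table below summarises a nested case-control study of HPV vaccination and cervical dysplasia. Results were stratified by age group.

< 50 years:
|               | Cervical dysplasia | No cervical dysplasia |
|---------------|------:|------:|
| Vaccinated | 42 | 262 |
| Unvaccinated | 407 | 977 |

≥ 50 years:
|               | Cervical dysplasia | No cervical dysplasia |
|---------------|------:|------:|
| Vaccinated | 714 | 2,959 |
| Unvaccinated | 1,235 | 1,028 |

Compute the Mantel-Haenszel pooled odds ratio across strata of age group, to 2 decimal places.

0.22

OR_MH = Σ(aᵢdᵢ/nᵢ) / Σ(bᵢcᵢ/nᵢ), where nᵢ is the stratum total.
Stratum 1 (< 50 years): n = 1688; a·d/n = 42·977/1688 = 24.3092; b·c/n = 262·407/1688 = 63.1718
Stratum 2 (≥ 50 years): n = 5936; a·d/n = 714·1028/5936 = 123.6509; b·c/n = 2959·1235/5936 = 615.6275
OR_MH = (24.3092 + 123.6509) / (63.1718 + 615.6275) = 147.9602 / 678.7993 = 0.21797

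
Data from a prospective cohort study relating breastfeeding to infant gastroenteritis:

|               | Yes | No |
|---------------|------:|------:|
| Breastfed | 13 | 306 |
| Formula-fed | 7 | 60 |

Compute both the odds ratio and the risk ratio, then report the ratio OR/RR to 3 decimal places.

Cells: a = 13, b = 306, c = 7, d = 60.
OR = (13·60)/(306·7) = 780/2142 = 0.36415
Risk in exposed = 13/319 = 0.04075; risk in unexposed = 7/67 = 0.10448; RR = 0.39006
OR/RR = 0.36415 / 0.39006 = 0.93357
The outcome is not rare, so the OR lies further from 1 than the RR.

0.934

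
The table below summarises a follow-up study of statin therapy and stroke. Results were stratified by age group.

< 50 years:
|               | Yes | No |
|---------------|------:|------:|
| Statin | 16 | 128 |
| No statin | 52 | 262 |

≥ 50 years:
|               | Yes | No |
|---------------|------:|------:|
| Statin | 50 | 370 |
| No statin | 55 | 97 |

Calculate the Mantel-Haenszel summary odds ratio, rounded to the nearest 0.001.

OR_MH = Σ(aᵢdᵢ/nᵢ) / Σ(bᵢcᵢ/nᵢ), where nᵢ is the stratum total.
Stratum 1 (< 50 years): n = 458; a·d/n = 16·262/458 = 9.1528; b·c/n = 128·52/458 = 14.5328
Stratum 2 (≥ 50 years): n = 572; a·d/n = 50·97/572 = 8.4790; b·c/n = 370·55/572 = 35.5769
OR_MH = (9.1528 + 8.4790) / (14.5328 + 35.5769) = 17.6319 / 50.1097 = 0.35187

0.352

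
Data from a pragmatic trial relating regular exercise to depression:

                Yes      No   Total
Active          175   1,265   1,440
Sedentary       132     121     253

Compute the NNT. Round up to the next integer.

Risk in treated group = 175/1440 = 0.12153; risk in control = 132/253 = 0.52174.
Absolute risk reduction = 0.52174 − 0.12153 = 0.40021
NNT = 1 / ARR = 1 / 0.40021 = 2.499 → round up → 3

3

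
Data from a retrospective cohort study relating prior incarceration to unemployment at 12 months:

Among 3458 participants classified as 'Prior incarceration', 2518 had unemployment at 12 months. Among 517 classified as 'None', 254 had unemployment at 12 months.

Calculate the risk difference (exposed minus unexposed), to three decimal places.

From the description: a = 2518, b = 940, c = 254, d = 263.
Risk in exposed = 2518/3458 = 0.728167; risk in unexposed = 254/517 = 0.491296.
Risk difference = 0.728167 − 0.491296 = 0.236871

0.237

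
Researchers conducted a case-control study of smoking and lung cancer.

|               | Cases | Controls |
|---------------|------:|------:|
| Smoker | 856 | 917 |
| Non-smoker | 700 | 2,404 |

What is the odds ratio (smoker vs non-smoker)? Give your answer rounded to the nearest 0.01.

Cells: a = 856, b = 917, c = 700, d = 2404.
OR = (a·d)/(b·c) = (856 × 2404) / (917 × 700) = 2057824 / 641900 = 3.20583
The odds of lung cancer are about 3.21 times as high in the smoker group.

3.21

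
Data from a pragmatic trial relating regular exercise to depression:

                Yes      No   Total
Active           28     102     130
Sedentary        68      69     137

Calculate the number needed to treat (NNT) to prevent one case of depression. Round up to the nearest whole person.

4

Risk in treated group = 28/130 = 0.21538; risk in control = 68/137 = 0.49635.
Absolute risk reduction = 0.49635 − 0.21538 = 0.28097
NNT = 1 / ARR = 1 / 0.28097 = 3.559 → round up → 4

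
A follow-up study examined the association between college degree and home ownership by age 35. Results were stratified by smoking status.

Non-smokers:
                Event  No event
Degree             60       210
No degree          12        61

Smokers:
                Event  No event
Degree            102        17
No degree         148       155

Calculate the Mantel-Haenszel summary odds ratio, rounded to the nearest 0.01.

3.62

OR_MH = Σ(aᵢdᵢ/nᵢ) / Σ(bᵢcᵢ/nᵢ), where nᵢ is the stratum total.
Stratum 1 (Non-smokers): n = 343; a·d/n = 60·61/343 = 10.6706; b·c/n = 210·12/343 = 7.3469
Stratum 2 (Smokers): n = 422; a·d/n = 102·155/422 = 37.4645; b·c/n = 17·148/422 = 5.9621
OR_MH = (10.6706 + 37.4645) / (7.3469 + 5.9621) = 48.1350 / 13.3090 = 3.61672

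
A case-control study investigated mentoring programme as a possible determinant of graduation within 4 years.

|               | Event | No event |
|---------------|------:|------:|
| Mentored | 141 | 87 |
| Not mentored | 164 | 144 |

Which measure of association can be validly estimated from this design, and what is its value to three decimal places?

Cells: a = 141, b = 87, c = 164, d = 144.
This is a case-control study: participants were sampled on outcome status, so risks in the source population cannot be estimated directly — relative risk is not valid here. The odds ratio is the appropriate measure.
OR = (a·d)/(b·c) = (141 × 144) / (87 × 164) = 20304 / 14268 = 1.42304

1.423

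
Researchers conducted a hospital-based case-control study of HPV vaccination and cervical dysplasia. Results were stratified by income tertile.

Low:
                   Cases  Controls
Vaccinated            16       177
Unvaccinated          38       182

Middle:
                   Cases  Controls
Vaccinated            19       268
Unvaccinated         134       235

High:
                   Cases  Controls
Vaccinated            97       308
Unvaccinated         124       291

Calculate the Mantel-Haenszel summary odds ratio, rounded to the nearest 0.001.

OR_MH = Σ(aᵢdᵢ/nᵢ) / Σ(bᵢcᵢ/nᵢ), where nᵢ is the stratum total.
Stratum 1 (Low): n = 413; a·d/n = 16·182/413 = 7.0508; b·c/n = 177·38/413 = 16.2857
Stratum 2 (Middle): n = 656; a·d/n = 19·235/656 = 6.8064; b·c/n = 268·134/656 = 54.7439
Stratum 3 (High): n = 820; a·d/n = 97·291/820 = 34.4232; b·c/n = 308·124/820 = 46.5756
OR_MH = (7.0508 + 6.8064 + 34.4232) / (16.2857 + 54.7439 + 46.5756) = 48.2804 / 117.6052 = 0.41053

0.411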